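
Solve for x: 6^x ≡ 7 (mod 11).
3

Baby-step giant-step with step n = ⌈√11⌉ = 4.
Baby steps 6^j mod 11 (j:value) for j=0..3: 0:1, 1:6, 2:3, 3:7.
h = 7 is already in the table at j=3, so x = 3.
Check: 6^3 ≡ 7 (mod 11).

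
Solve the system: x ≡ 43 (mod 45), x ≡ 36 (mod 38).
1708

Using Chinese Remainder Theorem:
M = 45 × 38 = 1710
M1 = 38, M2 = 45
y1 = 38^(-1) mod 45 = 32
y2 = 45^(-1) mod 38 = 11
x = (43×38×32 + 36×45×11) mod 1710 = 1708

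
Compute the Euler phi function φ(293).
292

293 = 293
φ(n) = n × ∏(1 - 1/p) for each prime p dividing n
φ(293) = 293 × (1 - 1/293) = 292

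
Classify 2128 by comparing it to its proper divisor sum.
abundant

Proper divisors of 2128: sum = 1 + 2 + 4 + 7 + 8 + 14 + 16 + 19 + ... + 266 + 304 + 532 + 1064 (19 divisors) = 2832
Since 2832 > 2128, 2128 is abundant.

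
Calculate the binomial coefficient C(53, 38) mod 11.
9

Using Lucas' theorem:
Write n=53 and k=38 in base 11:
n in base 11: [4, 9]
k in base 11: [3, 5]
C(53,38) mod 11 = ∏ C(n_i, k_i) mod 11
Digit binomials (mod 11): C(4,3) = 4; C(9,5) = 126 ≡ 5
Product: 4 × 5 = 20 ≡ 9 (mod 11)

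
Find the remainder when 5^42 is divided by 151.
98

Repeated squaring. Binary of 42 = 101010.
5^1 ≡ 5 (mod 151); 5^2 ≡ 25 (mod 151); 5^4 ≡ 21 (mod 151); 5^8 ≡ 139 (mod 151); 5^16 ≡ 144 (mod 151); 5^32 ≡ 49 (mod 151)
5^42 = 5^2 × 5^8 × 5^32 ≡ 98 (mod 151)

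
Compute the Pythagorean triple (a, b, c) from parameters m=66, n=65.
(131, 8580, 8581)

Euclid's formula: a = m² - n², b = 2mn, c = m² + n²
m = 66, n = 65
a = 66² - 65² = 4356 - 4225 = 131
b = 2 × 66 × 65 = 8580
c = 66² + 65² = 4356 + 4225 = 8581
Verification: 131² + 8580² = 17161 + 73616400 = 73633561 = 8581² ✓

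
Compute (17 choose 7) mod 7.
2

Using Lucas' theorem:
Write n=17 and k=7 in base 7:
n in base 7: [2, 3]
k in base 7: [1, 0]
C(17,7) mod 7 = ∏ C(n_i, k_i) mod 7
Digit binomials (mod 7): C(2,1) = 2; C(3,0) = 1
Product: 2 × 1 = 2 ≡ 2 (mod 7)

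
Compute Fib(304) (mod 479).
253

Matrix identity: Q^n = [[F_(n+1), F_n], [F_n, F_(n-1)]] with Q = [[1,1],[1,0]].
n = 304 = 100110000₂. Square-and-multiply, entries mod 479:
Q^1 = [[1,1],[1,0]]
Q^2 = (Q^1)² = [[2,1],[1,1]]
Q^4 = (Q^2)² = [[5,3],[3,2]]
Q^9 = (Q^4)²·Q = [[55,34],[34,21]]
Q^19 = (Q^9)²·Q = [[59,349],[349,189]]
Q^38 = (Q^19)² = [[263,332],[332,410]]
Q^76 = (Q^38)² = [[247,222],[222,25]]
Q^152 = (Q^76)² = [[123,30],[30,93]]
Q^304 = (Q^152)² = [[222,253],[253,448]]
F_304 mod 479 = Q^304[0][1] = 253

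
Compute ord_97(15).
96

97 is prime, so ord(15) divides φ(97) = 96.
Divisors of 96: 1, 2, 3, 4, 6, 8, 12, 16, 24, 32, 48, 96.
Repeated squaring: 15^1 ≡ 15, 15^2 ≡ 31, 15^4 ≡ 88, 15^8 ≡ 81, 15^16 ≡ 62, 15^32 ≡ 61, 15^64 ≡ 35 (mod 97).
Test 15^d mod 97 for each divisor d in increasing order:
15^1 ≡ 15
15^2 ≡ 31
15^3 = 15^2·15^1 ≡ 77
15^4 ≡ 88
15^6 = 15^4·15^2 ≡ 12
15^8 ≡ 81
15^12 = 15^8·15^4 ≡ 47
15^16 ≡ 62
15^24 = 15^16·15^8 ≡ 75
15^32 ≡ 61
15^48 = 15^32·15^16 ≡ 96
15^96 = 15^64·15^32 ≡ 1  ← first divisor giving 1
The order is 96.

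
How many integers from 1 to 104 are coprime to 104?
48

104 = 2^3 × 13
φ(n) = n × ∏(1 - 1/p) for each prime p dividing n
φ(104) = 104 × (1 - 1/2) × (1 - 1/13) = 48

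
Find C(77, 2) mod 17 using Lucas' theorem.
2

Using Lucas' theorem:
Write n=77 and k=2 in base 17:
n in base 17: [4, 9]
k in base 17: [0, 2]
C(77,2) mod 17 = ∏ C(n_i, k_i) mod 17
Digit binomials (mod 17): C(4,0) = 1; C(9,2) = 36 ≡ 2
Product: 1 × 2 = 2 ≡ 2 (mod 17)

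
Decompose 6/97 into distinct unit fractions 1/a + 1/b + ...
1/17 + 1/330 + 1/544170

Greedy algorithm:
6/97: ceiling(97/6) = 17, use 1/17
5/1649: ceiling(1649/5) = 330, use 1/330
1/544170: ceiling(544170/1) = 544170, use 1/544170
Result: 6/97 = 1/17 + 1/330 + 1/544170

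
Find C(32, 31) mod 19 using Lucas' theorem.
13

Using Lucas' theorem:
Write n=32 and k=31 in base 19:
n in base 19: [1, 13]
k in base 19: [1, 12]
C(32,31) mod 19 = ∏ C(n_i, k_i) mod 19
Digit binomials (mod 19): C(1,1) = 1; C(13,12) = 13
Product: 1 × 13 = 13 ≡ 13 (mod 19)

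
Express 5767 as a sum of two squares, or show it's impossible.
Not possible

Factorization: 5767 = 73 × 79
By Fermat: n is sum of two squares iff every prime p ≡ 3 (mod 4) appears to even power.
Prime(s) ≡ 3 (mod 4) with odd exponent: [(79, 1)]
Therefore 5767 cannot be expressed as a² + b².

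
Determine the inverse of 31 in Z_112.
47

gcd(31, 112) = 1, so the inverse exists.
Extended Euclidean algorithm on (112, 31):
112 = 3 × 31 + 19  ⟹  19 = (1)·112 + (-3)·31
31 = 1 × 19 + 12  ⟹  12 = (-1)·112 + (4)·31
19 = 1 × 12 + 7  ⟹  7 = (2)·112 + (-7)·31
12 = 1 × 7 + 5  ⟹  5 = (-3)·112 + (11)·31
7 = 1 × 5 + 2  ⟹  2 = (5)·112 + (-18)·31
5 = 2 × 2 + 1  ⟹  1 = (-13)·112 + (47)·31
So (47)·31 ≡ 1 (mod 112), i.e. 31^(-1) ≡ 47 (mod 112).
Check: 31 × 47 = 1457 ≡ 1 (mod 112)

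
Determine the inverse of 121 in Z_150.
31

gcd(121, 150) = 1, so the inverse exists.
Extended Euclidean algorithm on (150, 121):
150 = 1 × 121 + 29  ⟹  29 = (1)·150 + (-1)·121
121 = 4 × 29 + 5  ⟹  5 = (-4)·150 + (5)·121
29 = 5 × 5 + 4  ⟹  4 = (21)·150 + (-26)·121
5 = 1 × 4 + 1  ⟹  1 = (-25)·150 + (31)·121
So (31)·121 ≡ 1 (mod 150), i.e. 121^(-1) ≡ 31 (mod 150).
Check: 121 × 31 = 3751 ≡ 1 (mod 150)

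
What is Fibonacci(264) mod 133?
49

Matrix identity: Q^n = [[F_(n+1), F_n], [F_n, F_(n-1)]] with Q = [[1,1],[1,0]].
n = 264 = 100001000₂. Square-and-multiply, entries mod 133:
Q^1 = [[1,1],[1,0]]
Q^2 = (Q^1)² = [[2,1],[1,1]]
Q^4 = (Q^2)² = [[5,3],[3,2]]
Q^8 = (Q^4)² = [[34,21],[21,13]]
Q^16 = (Q^8)² = [[1,56],[56,78]]
Q^33 = (Q^16)²·Q = [[113,78],[78,35]]
Q^66 = (Q^33)² = [[100,106],[106,127]]
Q^132 = (Q^66)² = [[89,122],[122,100]]
Q^264 = (Q^132)² = [[62,49],[49,13]]
F_264 mod 133 = Q^264[0][1] = 49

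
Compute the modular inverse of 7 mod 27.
4

gcd(7, 27) = 1, so the inverse exists.
Extended Euclidean algorithm on (27, 7):
27 = 3 × 7 + 6  ⟹  6 = (1)·27 + (-3)·7
7 = 1 × 6 + 1  ⟹  1 = (-1)·27 + (4)·7
So (4)·7 ≡ 1 (mod 27), i.e. 7^(-1) ≡ 4 (mod 27).
Check: 7 × 4 = 28 ≡ 1 (mod 27)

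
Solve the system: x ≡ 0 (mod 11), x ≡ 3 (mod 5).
33

Using Chinese Remainder Theorem:
M = 11 × 5 = 55
M1 = 5, M2 = 11
y1 = 5^(-1) mod 11 = 9
y2 = 11^(-1) mod 5 = 1
x = (0×5×9 + 3×11×1) mod 55 = 33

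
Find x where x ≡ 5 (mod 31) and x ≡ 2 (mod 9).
191

Using Chinese Remainder Theorem:
M = 31 × 9 = 279
M1 = 9, M2 = 31
y1 = 9^(-1) mod 31 = 7
y2 = 31^(-1) mod 9 = 7
x = (5×9×7 + 2×31×7) mod 279 = 191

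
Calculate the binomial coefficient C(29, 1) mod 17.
12

Using Lucas' theorem:
Write n=29 and k=1 in base 17:
n in base 17: [1, 12]
k in base 17: [0, 1]
C(29,1) mod 17 = ∏ C(n_i, k_i) mod 17
Digit binomials (mod 17): C(1,0) = 1; C(12,1) = 12
Product: 1 × 12 = 12 ≡ 12 (mod 17)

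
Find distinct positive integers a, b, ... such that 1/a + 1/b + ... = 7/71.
1/11 + 1/131 + 1/20463 + 1/523397499 + 1/365259922089209169

Greedy algorithm:
7/71: ceiling(71/7) = 11, use 1/11
6/781: ceiling(781/6) = 131, use 1/131
5/102311: ceiling(102311/5) = 20463, use 1/20463
4/2093589993: ceiling(2093589993/4) = 523397499, use 1/523397499
1/365259922089209169: ceiling(365259922089209169/1) = 365259922089209169, use 1/365259922089209169
Result: 7/71 = 1/11 + 1/131 + 1/20463 + 1/523397499 + 1/365259922089209169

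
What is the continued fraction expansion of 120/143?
[0; 1, 5, 4, 1, 1, 2]

Euclidean algorithm steps:
120 = 0 × 143 + 120
143 = 1 × 120 + 23
120 = 5 × 23 + 5
23 = 4 × 5 + 3
5 = 1 × 3 + 2
3 = 1 × 2 + 1
2 = 2 × 1 + 0
Continued fraction: [0; 1, 5, 4, 1, 1, 2]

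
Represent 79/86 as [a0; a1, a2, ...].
[0; 1, 11, 3, 2]

Euclidean algorithm steps:
79 = 0 × 86 + 79
86 = 1 × 79 + 7
79 = 11 × 7 + 2
7 = 3 × 2 + 1
2 = 2 × 1 + 0
Continued fraction: [0; 1, 11, 3, 2]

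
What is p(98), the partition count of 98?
150198136

p(n) counts ways to write n as a sum of positive integers (order ignored).
Euler's pentagonal recurrence: p(k) = p(k-1) + p(k-2) - p(k-5) - p(k-7) + p(k-12) + p(k-15) - ... (offsets j(3j∓1)/2, signs ++--, p(0)=1, p(<0)=0).
DP table for k = 0..97: p(0)=1, p(1)=1, p(2)=2, p(3)=3, p(4)=5, p(5)=7, p(6)=11, p(7)=15, p(8)=22, p(9)=30, p(10)=42, p(11)=56, p(12)=77, p(13)=101, p(14)=135, p(15)=176, p(16)=231, p(17)=297, p(18)=385, p(19)=490, p(20)=627, p(21)=792, p(22)=1002, p(23)=1255, p(24)=1575, p(25)=1958, p(26)=2436, p(27)=3010, p(28)=3718, p(29)=4565, p(30)=5604, p(31)=6842, p(32)=8349, p(33)=10143, p(34)=12310, p(35)=14883, p(36)=17977, p(37)=21637, p(38)=26015, p(39)=31185, p(40)=37338, p(41)=44583, p(42)=53174, p(43)=63261, p(44)=75175, p(45)=89134, p(46)=105558, p(47)=124754, p(48)=147273, p(49)=173525, p(50)=204226, p(51)=239943, p(52)=281589, p(53)=329931, p(54)=386155, p(55)=451276, p(56)=526823, p(57)=614154, p(58)=715220, p(59)=831820, p(60)=966467, p(61)=1121505, p(62)=1300156, p(63)=1505499, p(64)=1741630, p(65)=2012558, p(66)=2323520, p(67)=2679689, p(68)=3087735, p(69)=3554345, p(70)=4087968, p(71)=4697205, p(72)=5392783, p(73)=6185689, p(74)=7089500, p(75)=8118264, p(76)=9289091, p(77)=10619863, p(78)=12132164, p(79)=13848650, p(80)=15796476, p(81)=18004327, p(82)=20506255, p(83)=23338469, p(84)=26543660, p(85)=30167357, p(86)=34262962, p(87)=38887673, p(88)=44108109, p(89)=49995925, p(90)=56634173, p(91)=64112359, p(92)=72533807, p(93)=82010177, p(94)=92669720, p(95)=104651419, p(96)=118114304, p(97)=133230930.
Final step: p(98) = p(97) + p(96) - p(93) - p(91) + p(86) + p(83) - p(76) - p(72) + p(63) + p(58) - p(47) - p(41) + p(28) + p(21) - p(6)
= 133230930 + 118114304 - 82010177 - 64112359 + 34262962 + 23338469 - 9289091 - 5392783 + 1505499 + 715220 - 124754 - 44583 + 3718 + 792 - 11
= 150198136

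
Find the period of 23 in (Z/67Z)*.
33

67 is prime, so ord(23) divides φ(67) = 66.
Divisors of 66: 1, 2, 3, 6, 11, 22, 33, 66.
Repeated squaring: 23^1 ≡ 23, 23^2 ≡ 60, 23^4 ≡ 49, 23^8 ≡ 56, 23^16 ≡ 54, 23^32 ≡ 35, 23^64 ≡ 19 (mod 67).
Test 23^d mod 67 for each divisor d in increasing order:
23^1 ≡ 23
23^2 ≡ 60
23^3 = 23^2·23^1 ≡ 40
23^6 = 23^4·23^2 ≡ 59
23^11 = 23^8·23^2·23^1 ≡ 29
23^22 = 23^16·23^4·23^2 ≡ 37
23^33 = 23^32·23^1 ≡ 1  ← first divisor giving 1
The order is 33.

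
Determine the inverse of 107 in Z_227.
157

gcd(107, 227) = 1, so the inverse exists.
Extended Euclidean algorithm on (227, 107):
227 = 2 × 107 + 13  ⟹  13 = (1)·227 + (-2)·107
107 = 8 × 13 + 3  ⟹  3 = (-8)·227 + (17)·107
13 = 4 × 3 + 1  ⟹  1 = (33)·227 + (-70)·107
So (-70)·107 ≡ 1 (mod 227), i.e. 107^(-1) ≡ -70 ≡ 157 (mod 227).
Check: 107 × 157 = 16799 ≡ 1 (mod 227)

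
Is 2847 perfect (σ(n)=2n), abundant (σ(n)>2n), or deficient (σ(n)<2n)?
deficient

Proper divisors of 2847: sum = 1 + 3 + 13 + 39 + 73 + 219 + 949 = 1297
Since 1297 < 2847, 2847 is deficient.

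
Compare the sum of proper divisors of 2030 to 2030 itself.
abundant

Proper divisors of 2030: sum = 1 + 2 + 5 + 7 + 10 + 14 + 29 + 35 + 58 + 70 + 145 + 203 + 290 + 406 + 1015 = 2290
Since 2290 > 2030, 2030 is abundant.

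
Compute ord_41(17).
40

41 is prime, so ord(17) divides φ(41) = 40.
Divisors of 40: 1, 2, 4, 5, 8, 10, 20, 40.
Repeated squaring: 17^1 ≡ 17, 17^2 ≡ 2, 17^4 ≡ 4, 17^8 ≡ 16, 17^16 ≡ 10, 17^32 ≡ 18 (mod 41).
Test 17^d mod 41 for each divisor d in increasing order:
17^1 ≡ 17
17^2 ≡ 2
17^4 ≡ 4
17^5 = 17^4·17^1 ≡ 27
17^8 ≡ 16
17^10 = 17^8·17^2 ≡ 32
17^20 = 17^16·17^4 ≡ 40
17^40 = 17^32·17^8 ≡ 1  ← first divisor giving 1
The order is 40.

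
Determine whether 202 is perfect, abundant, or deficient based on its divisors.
deficient

Proper divisors of 202: sum = 1 + 2 + 101 = 104
Since 104 < 202, 202 is deficient.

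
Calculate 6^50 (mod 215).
36

Repeated squaring. Binary of 50 = 110010.
6^1 ≡ 6 (mod 215); 6^2 ≡ 36 (mod 215); 6^4 ≡ 6 (mod 215); 6^8 ≡ 36 (mod 215); 6^16 ≡ 6 (mod 215); 6^32 ≡ 36 (mod 215)
6^50 = 6^2 × 6^16 × 6^32 ≡ 36 (mod 215)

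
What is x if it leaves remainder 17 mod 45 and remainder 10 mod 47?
1232

Using Chinese Remainder Theorem:
M = 45 × 47 = 2115
M1 = 47, M2 = 45
y1 = 47^(-1) mod 45 = 23
y2 = 45^(-1) mod 47 = 23
x = (17×47×23 + 10×45×23) mod 2115 = 1232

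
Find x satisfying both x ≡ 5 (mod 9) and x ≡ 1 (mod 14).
113

Using Chinese Remainder Theorem:
M = 9 × 14 = 126
M1 = 14, M2 = 9
y1 = 14^(-1) mod 9 = 2
y2 = 9^(-1) mod 14 = 11
x = (5×14×2 + 1×9×11) mod 126 = 113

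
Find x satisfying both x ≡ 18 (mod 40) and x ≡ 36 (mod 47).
1258

Using Chinese Remainder Theorem:
M = 40 × 47 = 1880
M1 = 47, M2 = 40
y1 = 47^(-1) mod 40 = 23
y2 = 40^(-1) mod 47 = 20
x = (18×47×23 + 36×40×20) mod 1880 = 1258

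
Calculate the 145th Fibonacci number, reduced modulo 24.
1

Matrix identity: Q^n = [[F_(n+1), F_n], [F_n, F_(n-1)]] with Q = [[1,1],[1,0]].
n = 145 = 10010001₂. Square-and-multiply, entries mod 24:
Q^1 = [[1,1],[1,0]]
Q^2 = (Q^1)² = [[2,1],[1,1]]
Q^4 = (Q^2)² = [[5,3],[3,2]]
Q^9 = (Q^4)²·Q = [[7,10],[10,21]]
Q^18 = (Q^9)² = [[5,16],[16,13]]
Q^36 = (Q^18)² = [[17,0],[0,17]]
Q^72 = (Q^36)² = [[1,0],[0,1]]
Q^145 = (Q^72)²·Q = [[1,1],[1,0]]
F_145 mod 24 = Q^145[0][1] = 1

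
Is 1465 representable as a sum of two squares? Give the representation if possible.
13² + 36² (a=13, b=36)

Factorization: 1465 = 5 × 293
By Fermat: n is sum of two squares iff every prime p ≡ 3 (mod 4) appears to even power.
All primes ≡ 3 (mod 4) appear to even power.
Search a = 0, 1, 2, … for 1465 - a² a perfect square: first hit at a = 13: 1465 - 169 = 1296 = 36².
1465 = 13² + 36² = 169 + 1296 ✓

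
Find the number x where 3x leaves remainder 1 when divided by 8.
3

gcd(3, 8) = 1, so the inverse exists.
Extended Euclidean algorithm on (8, 3):
8 = 2 × 3 + 2  ⟹  2 = (1)·8 + (-2)·3
3 = 1 × 2 + 1  ⟹  1 = (-1)·8 + (3)·3
So (3)·3 ≡ 1 (mod 8), i.e. 3^(-1) ≡ 3 (mod 8).
Check: 3 × 3 = 9 ≡ 1 (mod 8)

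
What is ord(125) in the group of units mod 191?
19

191 is prime, so ord(125) divides φ(191) = 190.
Divisors of 190: 1, 2, 5, 10, 19, 38, 95, 190.
Repeated squaring: 125^1 ≡ 125, 125^2 ≡ 154, 125^4 ≡ 32, 125^8 ≡ 69, 125^16 ≡ 177, 125^32 ≡ 5, 125^64 ≡ 25, 125^128 ≡ 52 (mod 191).
Test 125^d mod 191 for each divisor d in increasing order:
125^1 ≡ 125
125^2 ≡ 154
125^5 = 125^4·125^1 ≡ 180
125^10 = 125^8·125^2 ≡ 121
125^19 = 125^16·125^2·125^1 ≡ 1  ← first divisor giving 1
The order is 19.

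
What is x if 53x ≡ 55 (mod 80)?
x ≡ 75 (mod 80)

gcd(53, 80) = 1, which divides 55, so solutions exist.
Find 53^(-1) mod 80 by the extended Euclidean algorithm:
80 = 1 × 53 + 27  ⟹  27 = (1)·80 + (-1)·53
53 = 1 × 27 + 26  ⟹  26 = (-1)·80 + (2)·53
27 = 1 × 26 + 1  ⟹  1 = (2)·80 + (-3)·53
So (-3)·53 ≡ 1 (mod 80), i.e. 53^(-1) ≡ -3 ≡ 77 (mod 80).
x ≡ 77 × 55 = 4235 ≡ 75 (mod 80).
Check: 53 × 75 = 3975 ≡ 55 (mod 80).
Unique solution: x ≡ 75 (mod 80)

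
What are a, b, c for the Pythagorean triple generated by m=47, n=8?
(2145, 752, 2273)

Euclid's formula: a = m² - n², b = 2mn, c = m² + n²
m = 47, n = 8
a = 47² - 8² = 2209 - 64 = 2145
b = 2 × 47 × 8 = 752
c = 47² + 8² = 2209 + 64 = 2273
Verification: 2145² + 752² = 4601025 + 565504 = 5166529 = 2273² ✓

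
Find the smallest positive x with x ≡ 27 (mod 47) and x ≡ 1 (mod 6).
121

Using Chinese Remainder Theorem:
M = 47 × 6 = 282
M1 = 6, M2 = 47
y1 = 6^(-1) mod 47 = 8
y2 = 47^(-1) mod 6 = 5
x = (27×6×8 + 1×47×5) mod 282 = 121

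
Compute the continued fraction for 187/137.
[1; 2, 1, 2, 1, 5, 2]

Euclidean algorithm steps:
187 = 1 × 137 + 50
137 = 2 × 50 + 37
50 = 1 × 37 + 13
37 = 2 × 13 + 11
13 = 1 × 11 + 2
11 = 5 × 2 + 1
2 = 2 × 1 + 0
Continued fraction: [1; 2, 1, 2, 1, 5, 2]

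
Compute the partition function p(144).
22540654445

p(n) counts ways to write n as a sum of positive integers (order ignored).
Euler's pentagonal recurrence: p(k) = p(k-1) + p(k-2) - p(k-5) - p(k-7) + p(k-12) + p(k-15) - ... (offsets j(3j∓1)/2, signs ++--, p(0)=1, p(<0)=0).
DP table for k = 0..143: p(0)=1, p(1)=1, p(2)=2, p(3)=3, p(4)=5, p(5)=7, p(6)=11, p(7)=15, p(8)=22, p(9)=30, p(10)=42, p(11)=56, p(12)=77, p(13)=101, p(14)=135, p(15)=176, p(16)=231, p(17)=297, p(18)=385, p(19)=490, p(20)=627, p(21)=792, p(22)=1002, p(23)=1255, p(24)=1575, p(25)=1958, p(26)=2436, p(27)=3010, p(28)=3718, p(29)=4565, p(30)=5604, p(31)=6842, p(32)=8349, p(33)=10143, p(34)=12310, p(35)=14883, p(36)=17977, p(37)=21637, p(38)=26015, p(39)=31185, p(40)=37338, p(41)=44583, p(42)=53174, p(43)=63261, p(44)=75175, p(45)=89134, p(46)=105558, p(47)=124754, p(48)=147273, p(49)=173525, p(50)=204226, p(51)=239943, p(52)=281589, p(53)=329931, p(54)=386155, p(55)=451276, p(56)=526823, p(57)=614154, p(58)=715220, p(59)=831820, p(60)=966467, p(61)=1121505, p(62)=1300156, p(63)=1505499, p(64)=1741630, p(65)=2012558, p(66)=2323520, p(67)=2679689, p(68)=3087735, p(69)=3554345, p(70)=4087968, p(71)=4697205, p(72)=5392783, p(73)=6185689, p(74)=7089500, p(75)=8118264, p(76)=9289091, p(77)=10619863, p(78)=12132164, p(79)=13848650, p(80)=15796476, p(81)=18004327, p(82)=20506255, p(83)=23338469, p(84)=26543660, p(85)=30167357, p(86)=34262962, p(87)=38887673, p(88)=44108109, p(89)=49995925, p(90)=56634173, p(91)=64112359, p(92)=72533807, p(93)=82010177, p(94)=92669720, p(95)=104651419, p(96)=118114304, p(97)=133230930, p(98)=150198136, p(99)=169229875, p(100)=190569292, p(101)=214481126, p(102)=241265379, p(103)=271248950, p(104)=304801365, p(105)=342325709, p(106)=384276336, p(107)=431149389, p(108)=483502844, p(109)=541946240, p(110)=607163746, p(111)=679903203, p(112)=761002156, p(113)=851376628, p(114)=952050665, p(115)=1064144451, p(116)=1188908248, p(117)=1327710076, p(118)=1482074143, p(119)=1653668665, p(120)=1844349560, p(121)=2056148051, p(122)=2291320912, p(123)=2552338241, p(124)=2841940500, p(125)=3163127352, p(126)=3519222692, p(127)=3913864295, p(128)=4351078600, p(129)=4835271870, p(130)=5371315400, p(131)=5964539504, p(132)=6620830889, p(133)=7346629512, p(134)=8149040695, p(135)=9035836076, p(136)=10015581680, p(137)=11097645016, p(138)=12292341831, p(139)=13610949895, p(140)=15065878135, p(141)=16670689208, p(142)=18440293320, p(143)=20390982757.
Final step: p(144) = p(143) + p(142) - p(139) - p(137) + p(132) + p(129) - p(122) - p(118) + p(109) + p(104) - p(93) - p(87) + p(74) + p(67) - p(52) - p(44) + p(27) + p(18)
= 20390982757 + 18440293320 - 13610949895 - 11097645016 + 6620830889 + 4835271870 - 2291320912 - 1482074143 + 541946240 + 304801365 - 82010177 - 38887673 + 7089500 + 2679689 - 281589 - 75175 + 3010 + 385
= 22540654445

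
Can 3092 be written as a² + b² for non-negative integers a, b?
34² + 44² (a=34, b=44)

Factorization: 3092 = 2^2 × 773
By Fermat: n is sum of two squares iff every prime p ≡ 3 (mod 4) appears to even power.
All primes ≡ 3 (mod 4) appear to even power.
Search a = 0, 1, 2, … for 3092 - a² a perfect square: first hit at a = 34: 3092 - 1156 = 1936 = 44².
3092 = 34² + 44² = 1156 + 1936 ✓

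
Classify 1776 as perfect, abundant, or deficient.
abundant

Proper divisors of 1776: sum = 1 + 2 + 3 + 4 + 6 + 8 + 12 + 16 + ... + 296 + 444 + 592 + 888 (19 divisors) = 2936
Since 2936 > 1776, 1776 is abundant.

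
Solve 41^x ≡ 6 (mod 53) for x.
42

Baby-step giant-step with step n = ⌈√53⌉ = 8.
Baby steps 41^j mod 53 (j:value) for j=0..7: 0:1, 1:41, 2:38, 3:21, 4:13, 5:3, 6:17, 7:8.
Giant-step multiplier: 41^(-8) ≡ 41^(52-8) = 41^44 ≡ 16 (mod 53).
Giant steps γ_i = 6·16^i mod 53: γ_0=6, γ_1=43, γ_2=52, γ_3=37, γ_4=9, γ_5=38 (in table at j=2).
x = i·n + j = 5·8 + 2 = 42.
Check: 41^42 ≡ 6 (mod 53).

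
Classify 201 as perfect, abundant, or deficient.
deficient

Proper divisors of 201: sum = 1 + 3 + 67 = 71
Since 71 < 201, 201 is deficient.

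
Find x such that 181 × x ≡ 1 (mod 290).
141

gcd(181, 290) = 1, so the inverse exists.
Extended Euclidean algorithm on (290, 181):
290 = 1 × 181 + 109  ⟹  109 = (1)·290 + (-1)·181
181 = 1 × 109 + 72  ⟹  72 = (-1)·290 + (2)·181
109 = 1 × 72 + 37  ⟹  37 = (2)·290 + (-3)·181
72 = 1 × 37 + 35  ⟹  35 = (-3)·290 + (5)·181
37 = 1 × 35 + 2  ⟹  2 = (5)·290 + (-8)·181
35 = 17 × 2 + 1  ⟹  1 = (-88)·290 + (141)·181
So (141)·181 ≡ 1 (mod 290), i.e. 181^(-1) ≡ 141 (mod 290).
Check: 181 × 141 = 25521 ≡ 1 (mod 290)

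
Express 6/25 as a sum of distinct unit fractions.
1/5 + 1/25

Greedy algorithm:
6/25: ceiling(25/6) = 5, use 1/5
1/25: ceiling(25/1) = 25, use 1/25
Result: 6/25 = 1/5 + 1/25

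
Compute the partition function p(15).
176

p(n) counts ways to write n as a sum of positive integers (order ignored).
Euler's pentagonal recurrence: p(k) = p(k-1) + p(k-2) - p(k-5) - p(k-7) + p(k-12) + p(k-15) - ... (offsets j(3j∓1)/2, signs ++--, p(0)=1, p(<0)=0).
DP table for k = 0..14: p(0)=1, p(1)=1, p(2)=2, p(3)=3, p(4)=5, p(5)=7, p(6)=11, p(7)=15, p(8)=22, p(9)=30, p(10)=42, p(11)=56, p(12)=77, p(13)=101, p(14)=135.
Final step: p(15) = p(14) + p(13) - p(10) - p(8) + p(3) + p(0)
= 135 + 101 - 42 - 22 + 3 + 1
= 176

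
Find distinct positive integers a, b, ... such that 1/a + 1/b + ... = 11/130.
1/12 + 1/780

Greedy algorithm:
11/130: ceiling(130/11) = 12, use 1/12
1/780: ceiling(780/1) = 780, use 1/780
Result: 11/130 = 1/12 + 1/780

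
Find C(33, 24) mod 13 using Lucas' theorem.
0

Using Lucas' theorem:
Write n=33 and k=24 in base 13:
n in base 13: [2, 7]
k in base 13: [1, 11]
C(33,24) mod 13 = ∏ C(n_i, k_i) mod 13
Digit binomials (mod 13): C(2,1) = 2; C(7,11) = 0 (k_i > n_i)
Product: 2 × 0 = 0 ≡ 0 (mod 13)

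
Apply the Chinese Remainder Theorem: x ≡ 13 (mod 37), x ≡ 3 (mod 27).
975

Using Chinese Remainder Theorem:
M = 37 × 27 = 999
M1 = 27, M2 = 37
y1 = 27^(-1) mod 37 = 11
y2 = 37^(-1) mod 27 = 19
x = (13×27×11 + 3×37×19) mod 999 = 975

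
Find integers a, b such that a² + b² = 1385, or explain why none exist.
4² + 37² (a=4, b=37)

Factorization: 1385 = 5 × 277
By Fermat: n is sum of two squares iff every prime p ≡ 3 (mod 4) appears to even power.
All primes ≡ 3 (mod 4) appear to even power.
Search a = 0, 1, 2, … for 1385 - a² a perfect square: first hit at a = 4: 1385 - 16 = 1369 = 37².
1385 = 4² + 37² = 16 + 1369 ✓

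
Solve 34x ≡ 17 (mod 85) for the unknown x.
x ≡ 3 (mod 5)

gcd(34, 85) = 17, which divides 17, so solutions exist.
Divide through by 17: 2x ≡ 1 (mod 5).
Find 2^(-1) mod 5 by the extended Euclidean algorithm:
5 = 2 × 2 + 1  ⟹  1 = (1)·5 + (-2)·2
So (-2)·2 ≡ 1 (mod 5), i.e. 2^(-1) ≡ -2 ≡ 3 (mod 5).
x ≡ 3 × 1 = 3 ≡ 3 (mod 5).
Check: 34 × 3 = 102 ≡ 17 (mod 85).
x ≡ 3 (mod 5), giving 17 solutions mod 85.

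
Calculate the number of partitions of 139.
13610949895

p(n) counts ways to write n as a sum of positive integers (order ignored).
Euler's pentagonal recurrence: p(k) = p(k-1) + p(k-2) - p(k-5) - p(k-7) + p(k-12) + p(k-15) - ... (offsets j(3j∓1)/2, signs ++--, p(0)=1, p(<0)=0).
DP table for k = 0..138: p(0)=1, p(1)=1, p(2)=2, p(3)=3, p(4)=5, p(5)=7, p(6)=11, p(7)=15, p(8)=22, p(9)=30, p(10)=42, p(11)=56, p(12)=77, p(13)=101, p(14)=135, p(15)=176, p(16)=231, p(17)=297, p(18)=385, p(19)=490, p(20)=627, p(21)=792, p(22)=1002, p(23)=1255, p(24)=1575, p(25)=1958, p(26)=2436, p(27)=3010, p(28)=3718, p(29)=4565, p(30)=5604, p(31)=6842, p(32)=8349, p(33)=10143, p(34)=12310, p(35)=14883, p(36)=17977, p(37)=21637, p(38)=26015, p(39)=31185, p(40)=37338, p(41)=44583, p(42)=53174, p(43)=63261, p(44)=75175, p(45)=89134, p(46)=105558, p(47)=124754, p(48)=147273, p(49)=173525, p(50)=204226, p(51)=239943, p(52)=281589, p(53)=329931, p(54)=386155, p(55)=451276, p(56)=526823, p(57)=614154, p(58)=715220, p(59)=831820, p(60)=966467, p(61)=1121505, p(62)=1300156, p(63)=1505499, p(64)=1741630, p(65)=2012558, p(66)=2323520, p(67)=2679689, p(68)=3087735, p(69)=3554345, p(70)=4087968, p(71)=4697205, p(72)=5392783, p(73)=6185689, p(74)=7089500, p(75)=8118264, p(76)=9289091, p(77)=10619863, p(78)=12132164, p(79)=13848650, p(80)=15796476, p(81)=18004327, p(82)=20506255, p(83)=23338469, p(84)=26543660, p(85)=30167357, p(86)=34262962, p(87)=38887673, p(88)=44108109, p(89)=49995925, p(90)=56634173, p(91)=64112359, p(92)=72533807, p(93)=82010177, p(94)=92669720, p(95)=104651419, p(96)=118114304, p(97)=133230930, p(98)=150198136, p(99)=169229875, p(100)=190569292, p(101)=214481126, p(102)=241265379, p(103)=271248950, p(104)=304801365, p(105)=342325709, p(106)=384276336, p(107)=431149389, p(108)=483502844, p(109)=541946240, p(110)=607163746, p(111)=679903203, p(112)=761002156, p(113)=851376628, p(114)=952050665, p(115)=1064144451, p(116)=1188908248, p(117)=1327710076, p(118)=1482074143, p(119)=1653668665, p(120)=1844349560, p(121)=2056148051, p(122)=2291320912, p(123)=2552338241, p(124)=2841940500, p(125)=3163127352, p(126)=3519222692, p(127)=3913864295, p(128)=4351078600, p(129)=4835271870, p(130)=5371315400, p(131)=5964539504, p(132)=6620830889, p(133)=7346629512, p(134)=8149040695, p(135)=9035836076, p(136)=10015581680, p(137)=11097645016, p(138)=12292341831.
Final step: p(139) = p(138) + p(137) - p(134) - p(132) + p(127) + p(124) - p(117) - p(113) + p(104) + p(99) - p(88) - p(82) + p(69) + p(62) - p(47) - p(39) + p(22) + p(13)
= 12292341831 + 11097645016 - 8149040695 - 6620830889 + 3913864295 + 2841940500 - 1327710076 - 851376628 + 304801365 + 169229875 - 44108109 - 20506255 + 3554345 + 1300156 - 124754 - 31185 + 1002 + 101
= 13610949895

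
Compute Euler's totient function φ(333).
216

333 = 3^2 × 37
φ(n) = n × ∏(1 - 1/p) for each prime p dividing n
φ(333) = 333 × (1 - 1/3) × (1 - 1/37) = 216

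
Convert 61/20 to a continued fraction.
[3; 20]

Euclidean algorithm steps:
61 = 3 × 20 + 1
20 = 20 × 1 + 0
Continued fraction: [3; 20]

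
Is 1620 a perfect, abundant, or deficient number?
abundant

Proper divisors of 1620: sum = 1 + 2 + 3 + 4 + 5 + 6 + 9 + 10 + ... + 324 + 405 + 540 + 810 (29 divisors) = 3462
Since 3462 > 1620, 1620 is abundant.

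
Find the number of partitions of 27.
3010

p(n) counts ways to write n as a sum of positive integers (order ignored).
Euler's pentagonal recurrence: p(k) = p(k-1) + p(k-2) - p(k-5) - p(k-7) + p(k-12) + p(k-15) - ... (offsets j(3j∓1)/2, signs ++--, p(0)=1, p(<0)=0).
DP table for k = 0..26: p(0)=1, p(1)=1, p(2)=2, p(3)=3, p(4)=5, p(5)=7, p(6)=11, p(7)=15, p(8)=22, p(9)=30, p(10)=42, p(11)=56, p(12)=77, p(13)=101, p(14)=135, p(15)=176, p(16)=231, p(17)=297, p(18)=385, p(19)=490, p(20)=627, p(21)=792, p(22)=1002, p(23)=1255, p(24)=1575, p(25)=1958, p(26)=2436.
Final step: p(27) = p(26) + p(25) - p(22) - p(20) + p(15) + p(12) - p(5) - p(1)
= 2436 + 1958 - 1002 - 627 + 176 + 77 - 7 - 1
= 3010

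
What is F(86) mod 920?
313

Matrix identity: Q^n = [[F_(n+1), F_n], [F_n, F_(n-1)]] with Q = [[1,1],[1,0]].
n = 86 = 1010110₂. Square-and-multiply, entries mod 920:
Q^1 = [[1,1],[1,0]]
Q^2 = (Q^1)² = [[2,1],[1,1]]
Q^5 = (Q^2)²·Q = [[8,5],[5,3]]
Q^10 = (Q^5)² = [[89,55],[55,34]]
Q^21 = (Q^10)²·Q = [[231,826],[826,325]]
Q^43 = (Q^21)²·Q = [[733,557],[557,176]]
Q^86 = (Q^43)² = [[218,313],[313,825]]
F_86 mod 920 = Q^86[0][1] = 313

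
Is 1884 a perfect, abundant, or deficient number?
abundant

Proper divisors of 1884: sum = 1 + 2 + 3 + 4 + 6 + 12 + 157 + 314 + 471 + 628 + 942 = 2540
Since 2540 > 1884, 1884 is abundant.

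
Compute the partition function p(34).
12310

p(n) counts ways to write n as a sum of positive integers (order ignored).
Euler's pentagonal recurrence: p(k) = p(k-1) + p(k-2) - p(k-5) - p(k-7) + p(k-12) + p(k-15) - ... (offsets j(3j∓1)/2, signs ++--, p(0)=1, p(<0)=0).
DP table for k = 0..33: p(0)=1, p(1)=1, p(2)=2, p(3)=3, p(4)=5, p(5)=7, p(6)=11, p(7)=15, p(8)=22, p(9)=30, p(10)=42, p(11)=56, p(12)=77, p(13)=101, p(14)=135, p(15)=176, p(16)=231, p(17)=297, p(18)=385, p(19)=490, p(20)=627, p(21)=792, p(22)=1002, p(23)=1255, p(24)=1575, p(25)=1958, p(26)=2436, p(27)=3010, p(28)=3718, p(29)=4565, p(30)=5604, p(31)=6842, p(32)=8349, p(33)=10143.
Final step: p(34) = p(33) + p(32) - p(29) - p(27) + p(22) + p(19) - p(12) - p(8)
= 10143 + 8349 - 4565 - 3010 + 1002 + 490 - 77 - 22
= 12310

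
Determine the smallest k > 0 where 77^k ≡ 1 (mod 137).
34

137 is prime, so ord(77) divides φ(137) = 136.
Divisors of 136: 1, 2, 4, 8, 17, 34, 68, 136.
Repeated squaring: 77^1 ≡ 77, 77^2 ≡ 38, 77^4 ≡ 74, 77^8 ≡ 133, 77^16 ≡ 16, 77^32 ≡ 119, 77^64 ≡ 50, 77^128 ≡ 34 (mod 137).
Test 77^d mod 137 for each divisor d in increasing order:
77^1 ≡ 77
77^2 ≡ 38
77^4 ≡ 74
77^8 ≡ 133
77^17 = 77^16·77^1 ≡ 136
77^34 = 77^32·77^2 ≡ 1  ← first divisor giving 1
The order is 34.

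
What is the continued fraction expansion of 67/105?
[0; 1, 1, 1, 3, 4, 2]

Euclidean algorithm steps:
67 = 0 × 105 + 67
105 = 1 × 67 + 38
67 = 1 × 38 + 29
38 = 1 × 29 + 9
29 = 3 × 9 + 2
9 = 4 × 2 + 1
2 = 2 × 1 + 0
Continued fraction: [0; 1, 1, 1, 3, 4, 2]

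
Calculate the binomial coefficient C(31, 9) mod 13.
0

Using Lucas' theorem:
Write n=31 and k=9 in base 13:
n in base 13: [2, 5]
k in base 13: [0, 9]
C(31,9) mod 13 = ∏ C(n_i, k_i) mod 13
Digit binomials (mod 13): C(2,0) = 1; C(5,9) = 0 (k_i > n_i)
Product: 1 × 0 = 0 ≡ 0 (mod 13)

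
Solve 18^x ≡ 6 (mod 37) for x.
27

Baby-step giant-step with step n = ⌈√37⌉ = 7.
Baby steps 18^j mod 37 (j:value) for j=0..6: 0:1, 1:18, 2:28, 3:23, 4:7, 5:15, 6:11.
Giant-step multiplier: 18^(-7) ≡ 18^(36-7) = 18^29 ≡ 20 (mod 37).
Giant steps γ_i = 6·20^i mod 37: γ_0=6, γ_1=9, γ_2=32, γ_3=11 (in table at j=6).
x = i·n + j = 3·7 + 6 = 27.
Check: 18^27 ≡ 6 (mod 37).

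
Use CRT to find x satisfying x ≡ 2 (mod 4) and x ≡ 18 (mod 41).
18

Using Chinese Remainder Theorem:
M = 4 × 41 = 164
M1 = 41, M2 = 4
y1 = 41^(-1) mod 4 = 1
y2 = 4^(-1) mod 41 = 31
x = (2×41×1 + 18×4×31) mod 164 = 18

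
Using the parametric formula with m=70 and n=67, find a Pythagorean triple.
(411, 9380, 9389)

Euclid's formula: a = m² - n², b = 2mn, c = m² + n²
m = 70, n = 67
a = 70² - 67² = 4900 - 4489 = 411
b = 2 × 70 × 67 = 9380
c = 70² + 67² = 4900 + 4489 = 9389
Verification: 411² + 9380² = 168921 + 87984400 = 88153321 = 9389² ✓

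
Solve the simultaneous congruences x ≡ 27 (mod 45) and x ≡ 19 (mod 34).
1107

Using Chinese Remainder Theorem:
M = 45 × 34 = 1530
M1 = 34, M2 = 45
y1 = 34^(-1) mod 45 = 4
y2 = 45^(-1) mod 34 = 31
x = (27×34×4 + 19×45×31) mod 1530 = 1107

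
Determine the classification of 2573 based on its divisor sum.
deficient

Proper divisors of 2573: sum = 1 + 31 + 83 = 115
Since 115 < 2573, 2573 is deficient.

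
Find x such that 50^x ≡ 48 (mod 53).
15

Baby-step giant-step with step n = ⌈√53⌉ = 8.
Baby steps 50^j mod 53 (j:value) for j=0..7: 0:1, 1:50, 2:9, 3:26, 4:28, 5:22, 6:40, 7:39.
Giant-step multiplier: 50^(-8) ≡ 50^(52-8) = 50^44 ≡ 24 (mod 53).
Giant steps γ_i = 48·24^i mod 53: γ_0=48, γ_1=39 (in table at j=7).
x = i·n + j = 1·8 + 7 = 15.
Check: 50^15 ≡ 48 (mod 53).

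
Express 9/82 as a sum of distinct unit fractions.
1/10 + 1/103 + 1/21115

Greedy algorithm:
9/82: ceiling(82/9) = 10, use 1/10
2/205: ceiling(205/2) = 103, use 1/103
1/21115: ceiling(21115/1) = 21115, use 1/21115
Result: 9/82 = 1/10 + 1/103 + 1/21115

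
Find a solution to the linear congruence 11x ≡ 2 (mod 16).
x ≡ 6 (mod 16)

gcd(11, 16) = 1, which divides 2, so solutions exist.
Find 11^(-1) mod 16 by the extended Euclidean algorithm:
16 = 1 × 11 + 5  ⟹  5 = (1)·16 + (-1)·11
11 = 2 × 5 + 1  ⟹  1 = (-2)·16 + (3)·11
So (3)·11 ≡ 1 (mod 16), i.e. 11^(-1) ≡ 3 (mod 16).
x ≡ 3 × 2 = 6 ≡ 6 (mod 16).
Check: 11 × 6 = 66 ≡ 2 (mod 16).
Unique solution: x ≡ 6 (mod 16)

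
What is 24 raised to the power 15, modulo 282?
162

Repeated squaring. Binary of 15 = 1111.
24^1 ≡ 24 (mod 282); 24^2 ≡ 12 (mod 282); 24^4 ≡ 144 (mod 282); 24^8 ≡ 150 (mod 282)
24^15 = 24^1 × 24^2 × 24^4 × 24^8 ≡ 162 (mod 282)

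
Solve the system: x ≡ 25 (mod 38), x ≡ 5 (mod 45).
1355

Using Chinese Remainder Theorem:
M = 38 × 45 = 1710
M1 = 45, M2 = 38
y1 = 45^(-1) mod 38 = 11
y2 = 38^(-1) mod 45 = 32
x = (25×45×11 + 5×38×32) mod 1710 = 1355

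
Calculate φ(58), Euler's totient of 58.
28

58 = 2 × 29
φ(n) = n × ∏(1 - 1/p) for each prime p dividing n
φ(58) = 58 × (1 - 1/2) × (1 - 1/29) = 28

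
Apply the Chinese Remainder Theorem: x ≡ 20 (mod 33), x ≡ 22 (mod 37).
614

Using Chinese Remainder Theorem:
M = 33 × 37 = 1221
M1 = 37, M2 = 33
y1 = 37^(-1) mod 33 = 25
y2 = 33^(-1) mod 37 = 9
x = (20×37×25 + 22×33×9) mod 1221 = 614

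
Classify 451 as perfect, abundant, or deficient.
deficient

Proper divisors of 451: sum = 1 + 11 + 41 = 53
Since 53 < 451, 451 is deficient.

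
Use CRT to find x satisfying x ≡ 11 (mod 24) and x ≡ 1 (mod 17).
35

Using Chinese Remainder Theorem:
M = 24 × 17 = 408
M1 = 17, M2 = 24
y1 = 17^(-1) mod 24 = 17
y2 = 24^(-1) mod 17 = 5
x = (11×17×17 + 1×24×5) mod 408 = 35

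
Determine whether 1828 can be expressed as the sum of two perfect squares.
8² + 42² (a=8, b=42)

Factorization: 1828 = 2^2 × 457
By Fermat: n is sum of two squares iff every prime p ≡ 3 (mod 4) appears to even power.
All primes ≡ 3 (mod 4) appear to even power.
Search a = 0, 1, 2, … for 1828 - a² a perfect square: first hit at a = 8: 1828 - 64 = 1764 = 42².
1828 = 8² + 42² = 64 + 1764 ✓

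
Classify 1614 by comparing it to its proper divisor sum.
abundant

Proper divisors of 1614: sum = 1 + 2 + 3 + 6 + 269 + 538 + 807 = 1626
Since 1626 > 1614, 1614 is abundant.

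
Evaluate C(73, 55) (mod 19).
0

Using Lucas' theorem:
Write n=73 and k=55 in base 19:
n in base 19: [3, 16]
k in base 19: [2, 17]
C(73,55) mod 19 = ∏ C(n_i, k_i) mod 19
Digit binomials (mod 19): C(3,2) = 3; C(16,17) = 0 (k_i > n_i)
Product: 3 × 0 = 0 ≡ 0 (mod 19)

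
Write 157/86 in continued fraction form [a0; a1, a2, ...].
[1; 1, 4, 1, 2, 1, 3]

Euclidean algorithm steps:
157 = 1 × 86 + 71
86 = 1 × 71 + 15
71 = 4 × 15 + 11
15 = 1 × 11 + 4
11 = 2 × 4 + 3
4 = 1 × 3 + 1
3 = 3 × 1 + 0
Continued fraction: [1; 1, 4, 1, 2, 1, 3]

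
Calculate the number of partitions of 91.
64112359

p(n) counts ways to write n as a sum of positive integers (order ignored).
Euler's pentagonal recurrence: p(k) = p(k-1) + p(k-2) - p(k-5) - p(k-7) + p(k-12) + p(k-15) - ... (offsets j(3j∓1)/2, signs ++--, p(0)=1, p(<0)=0).
DP table for k = 0..90: p(0)=1, p(1)=1, p(2)=2, p(3)=3, p(4)=5, p(5)=7, p(6)=11, p(7)=15, p(8)=22, p(9)=30, p(10)=42, p(11)=56, p(12)=77, p(13)=101, p(14)=135, p(15)=176, p(16)=231, p(17)=297, p(18)=385, p(19)=490, p(20)=627, p(21)=792, p(22)=1002, p(23)=1255, p(24)=1575, p(25)=1958, p(26)=2436, p(27)=3010, p(28)=3718, p(29)=4565, p(30)=5604, p(31)=6842, p(32)=8349, p(33)=10143, p(34)=12310, p(35)=14883, p(36)=17977, p(37)=21637, p(38)=26015, p(39)=31185, p(40)=37338, p(41)=44583, p(42)=53174, p(43)=63261, p(44)=75175, p(45)=89134, p(46)=105558, p(47)=124754, p(48)=147273, p(49)=173525, p(50)=204226, p(51)=239943, p(52)=281589, p(53)=329931, p(54)=386155, p(55)=451276, p(56)=526823, p(57)=614154, p(58)=715220, p(59)=831820, p(60)=966467, p(61)=1121505, p(62)=1300156, p(63)=1505499, p(64)=1741630, p(65)=2012558, p(66)=2323520, p(67)=2679689, p(68)=3087735, p(69)=3554345, p(70)=4087968, p(71)=4697205, p(72)=5392783, p(73)=6185689, p(74)=7089500, p(75)=8118264, p(76)=9289091, p(77)=10619863, p(78)=12132164, p(79)=13848650, p(80)=15796476, p(81)=18004327, p(82)=20506255, p(83)=23338469, p(84)=26543660, p(85)=30167357, p(86)=34262962, p(87)=38887673, p(88)=44108109, p(89)=49995925, p(90)=56634173.
Final step: p(91) = p(90) + p(89) - p(86) - p(84) + p(79) + p(76) - p(69) - p(65) + p(56) + p(51) - p(40) - p(34) + p(21) + p(14)
= 56634173 + 49995925 - 34262962 - 26543660 + 13848650 + 9289091 - 3554345 - 2012558 + 526823 + 239943 - 37338 - 12310 + 792 + 135
= 64112359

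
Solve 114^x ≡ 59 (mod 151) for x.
30

Baby-step giant-step with step n = ⌈√151⌉ = 13.
Baby steps 114^j mod 151 (j:value) for j=0..12: 0:1, 1:114, 2:10, 3:83, 4:100, 5:75, 6:94, 7:146, 8:34, 9:101, 10:38, 11:104, 12:78.
Giant-step multiplier: 114^(-13) ≡ 114^(150-13) = 114^137 ≡ 71 (mod 151).
Giant steps γ_i = 59·71^i mod 151: γ_0=59, γ_1=112, γ_2=100 (in table at j=4).
x = i·n + j = 2·13 + 4 = 30.
Check: 114^30 ≡ 59 (mod 151).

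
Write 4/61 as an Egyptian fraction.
1/16 + 1/326 + 1/159088

Greedy algorithm:
4/61: ceiling(61/4) = 16, use 1/16
3/976: ceiling(976/3) = 326, use 1/326
1/159088: ceiling(159088/1) = 159088, use 1/159088
Result: 4/61 = 1/16 + 1/326 + 1/159088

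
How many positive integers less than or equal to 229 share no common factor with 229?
228

229 = 229
φ(n) = n × ∏(1 - 1/p) for each prime p dividing n
φ(229) = 229 × (1 - 1/229) = 228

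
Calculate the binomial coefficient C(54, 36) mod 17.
9

Using Lucas' theorem:
Write n=54 and k=36 in base 17:
n in base 17: [3, 3]
k in base 17: [2, 2]
C(54,36) mod 17 = ∏ C(n_i, k_i) mod 17
Digit binomials (mod 17): C(3,2) = 3; C(3,2) = 3
Product: 3 × 3 = 9 ≡ 9 (mod 17)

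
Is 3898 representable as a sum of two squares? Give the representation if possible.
33² + 53² (a=33, b=53)

Factorization: 3898 = 2 × 1949
By Fermat: n is sum of two squares iff every prime p ≡ 3 (mod 4) appears to even power.
All primes ≡ 3 (mod 4) appear to even power.
Search a = 0, 1, 2, … for 3898 - a² a perfect square: first hit at a = 33: 3898 - 1089 = 2809 = 53².
3898 = 33² + 53² = 1089 + 2809 ✓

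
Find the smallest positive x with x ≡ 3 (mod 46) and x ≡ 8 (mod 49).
1429

Using Chinese Remainder Theorem:
M = 46 × 49 = 2254
M1 = 49, M2 = 46
y1 = 49^(-1) mod 46 = 31
y2 = 46^(-1) mod 49 = 16
x = (3×49×31 + 8×46×16) mod 2254 = 1429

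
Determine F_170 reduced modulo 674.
189

Matrix identity: Q^n = [[F_(n+1), F_n], [F_n, F_(n-1)]] with Q = [[1,1],[1,0]].
n = 170 = 10101010₂. Square-and-multiply, entries mod 674:
Q^1 = [[1,1],[1,0]]
Q^2 = (Q^1)² = [[2,1],[1,1]]
Q^5 = (Q^2)²·Q = [[8,5],[5,3]]
Q^10 = (Q^5)² = [[89,55],[55,34]]
Q^21 = (Q^10)²·Q = [[187,162],[162,25]]
Q^42 = (Q^21)² = [[553,644],[644,583]]
Q^85 = (Q^42)²·Q = [[333,39],[39,294]]
Q^170 = (Q^85)² = [[526,189],[189,337]]
F_170 mod 674 = Q^170[0][1] = 189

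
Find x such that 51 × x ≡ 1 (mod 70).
11

gcd(51, 70) = 1, so the inverse exists.
Extended Euclidean algorithm on (70, 51):
70 = 1 × 51 + 19  ⟹  19 = (1)·70 + (-1)·51
51 = 2 × 19 + 13  ⟹  13 = (-2)·70 + (3)·51
19 = 1 × 13 + 6  ⟹  6 = (3)·70 + (-4)·51
13 = 2 × 6 + 1  ⟹  1 = (-8)·70 + (11)·51
So (11)·51 ≡ 1 (mod 70), i.e. 51^(-1) ≡ 11 (mod 70).
Check: 51 × 11 = 561 ≡ 1 (mod 70)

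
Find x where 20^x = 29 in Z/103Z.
64

Baby-step giant-step with step n = ⌈√103⌉ = 11.
Baby steps 20^j mod 103 (j:value) for j=0..10: 0:1, 1:20, 2:91, 3:69, 4:41, 5:99, 6:23, 7:48, 8:33, 9:42, 10:16.
Giant-step multiplier: 20^(-11) ≡ 20^(102-11) = 20^91 ≡ 75 (mod 103).
Giant steps γ_i = 29·75^i mod 103: γ_0=29, γ_1=12, γ_2=76, γ_3=35, γ_4=50, γ_5=42 (in table at j=9).
x = i·n + j = 5·11 + 9 = 64.
Check: 20^64 ≡ 29 (mod 103).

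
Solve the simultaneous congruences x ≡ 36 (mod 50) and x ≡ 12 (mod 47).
1986

Using Chinese Remainder Theorem:
M = 50 × 47 = 2350
M1 = 47, M2 = 50
y1 = 47^(-1) mod 50 = 33
y2 = 50^(-1) mod 47 = 16
x = (36×47×33 + 12×50×16) mod 2350 = 1986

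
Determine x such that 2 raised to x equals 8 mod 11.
3

Baby-step giant-step with step n = ⌈√11⌉ = 4.
Baby steps 2^j mod 11 (j:value) for j=0..3: 0:1, 1:2, 2:4, 3:8.
h = 8 is already in the table at j=3, so x = 3.
Check: 2^3 ≡ 8 (mod 11).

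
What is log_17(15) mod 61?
44

Baby-step giant-step with step n = ⌈√61⌉ = 8.
Baby steps 17^j mod 61 (j:value) for j=0..7: 0:1, 1:17, 2:45, 3:33, 4:12, 5:21, 6:52, 7:30.
Giant-step multiplier: 17^(-8) ≡ 17^(60-8) = 17^52 ≡ 25 (mod 61).
Giant steps γ_i = 15·25^i mod 61: γ_0=15, γ_1=9, γ_2=42, γ_3=13, γ_4=20, γ_5=12 (in table at j=4).
x = i·n + j = 5·8 + 4 = 44.
Check: 17^44 ≡ 15 (mod 61).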